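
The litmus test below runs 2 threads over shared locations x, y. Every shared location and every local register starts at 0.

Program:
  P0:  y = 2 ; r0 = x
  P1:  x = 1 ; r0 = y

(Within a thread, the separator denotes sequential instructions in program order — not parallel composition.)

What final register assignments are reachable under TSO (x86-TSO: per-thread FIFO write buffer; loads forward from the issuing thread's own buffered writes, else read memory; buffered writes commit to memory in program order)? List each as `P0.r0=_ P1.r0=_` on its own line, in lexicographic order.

outcome vector order: (P0.r0,P1.r0)
|TSO outcomes| = 4

P0.r0=0 P1.r0=0
P0.r0=0 P1.r0=2
P0.r0=1 P1.r0=0
P0.r0=1 P1.r0=2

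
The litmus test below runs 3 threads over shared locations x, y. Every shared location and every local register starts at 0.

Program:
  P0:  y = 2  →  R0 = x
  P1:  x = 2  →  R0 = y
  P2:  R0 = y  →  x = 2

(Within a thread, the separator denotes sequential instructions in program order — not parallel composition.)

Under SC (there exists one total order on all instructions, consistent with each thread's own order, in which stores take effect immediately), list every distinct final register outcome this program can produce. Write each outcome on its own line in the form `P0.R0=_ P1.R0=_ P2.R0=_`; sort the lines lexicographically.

outcome vector order: (P0.R0,P1.R0,P2.R0)
|SC outcomes| = 6

P0.R0=0 P1.R0=2 P2.R0=0
P0.R0=0 P1.R0=2 P2.R0=2
P0.R0=2 P1.R0=0 P2.R0=0
P0.R0=2 P1.R0=0 P2.R0=2
P0.R0=2 P1.R0=2 P2.R0=0
P0.R0=2 P1.R0=2 P2.R0=2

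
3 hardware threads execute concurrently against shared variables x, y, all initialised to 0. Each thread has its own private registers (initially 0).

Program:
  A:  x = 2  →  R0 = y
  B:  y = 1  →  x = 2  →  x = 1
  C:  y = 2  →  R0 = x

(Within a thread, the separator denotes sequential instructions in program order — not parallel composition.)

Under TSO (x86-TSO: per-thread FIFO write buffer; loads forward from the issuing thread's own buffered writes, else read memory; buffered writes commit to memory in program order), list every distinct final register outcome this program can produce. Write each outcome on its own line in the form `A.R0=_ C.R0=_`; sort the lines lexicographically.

outcome vector order: (A.R0,C.R0)
|TSO outcomes| = 9

A.R0=0 C.R0=0
A.R0=0 C.R0=1
A.R0=0 C.R0=2
A.R0=1 C.R0=0
A.R0=1 C.R0=1
A.R0=1 C.R0=2
A.R0=2 C.R0=0
A.R0=2 C.R0=1
A.R0=2 C.R0=2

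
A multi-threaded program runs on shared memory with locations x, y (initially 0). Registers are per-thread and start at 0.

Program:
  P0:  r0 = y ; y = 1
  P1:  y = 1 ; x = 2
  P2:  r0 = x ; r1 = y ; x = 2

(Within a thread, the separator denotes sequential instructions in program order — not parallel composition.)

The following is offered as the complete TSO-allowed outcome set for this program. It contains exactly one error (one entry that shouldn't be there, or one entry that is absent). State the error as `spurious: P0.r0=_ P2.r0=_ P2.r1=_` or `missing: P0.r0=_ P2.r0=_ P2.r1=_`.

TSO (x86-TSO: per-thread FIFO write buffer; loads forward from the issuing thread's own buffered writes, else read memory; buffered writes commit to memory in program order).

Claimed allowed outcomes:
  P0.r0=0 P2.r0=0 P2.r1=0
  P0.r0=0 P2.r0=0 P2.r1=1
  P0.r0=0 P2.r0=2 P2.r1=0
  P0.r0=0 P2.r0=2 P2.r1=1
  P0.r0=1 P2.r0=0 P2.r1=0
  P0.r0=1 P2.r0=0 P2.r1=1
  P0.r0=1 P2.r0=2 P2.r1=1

spurious: P0.r0=0 P2.r0=2 P2.r1=0

outcome vector order: (P0.r0,P2.r0,P2.r1)
TSO: 6 outcomes — {(0,0,0); (0,0,1); (0,2,1); (1,0,0); (1,0,1); (1,2,1)}
claimed∖TSO = {(0,2,0)}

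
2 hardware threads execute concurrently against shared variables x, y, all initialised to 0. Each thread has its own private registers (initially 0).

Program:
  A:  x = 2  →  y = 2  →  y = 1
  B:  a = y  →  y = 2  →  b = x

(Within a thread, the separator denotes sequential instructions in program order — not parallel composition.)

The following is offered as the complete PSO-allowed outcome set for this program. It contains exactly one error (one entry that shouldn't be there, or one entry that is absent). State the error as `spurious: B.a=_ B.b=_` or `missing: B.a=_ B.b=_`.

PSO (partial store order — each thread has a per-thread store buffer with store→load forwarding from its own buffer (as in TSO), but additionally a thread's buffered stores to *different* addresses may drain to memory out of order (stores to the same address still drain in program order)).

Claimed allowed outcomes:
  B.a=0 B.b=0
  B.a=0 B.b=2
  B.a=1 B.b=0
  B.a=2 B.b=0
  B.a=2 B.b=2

missing: B.a=1 B.b=2

outcome vector order: (B.a,B.b)
under PSO → 0/0; 0/2; 1/0; 1/2; 2/0; 2/2
PSO∖claimed = {1/2}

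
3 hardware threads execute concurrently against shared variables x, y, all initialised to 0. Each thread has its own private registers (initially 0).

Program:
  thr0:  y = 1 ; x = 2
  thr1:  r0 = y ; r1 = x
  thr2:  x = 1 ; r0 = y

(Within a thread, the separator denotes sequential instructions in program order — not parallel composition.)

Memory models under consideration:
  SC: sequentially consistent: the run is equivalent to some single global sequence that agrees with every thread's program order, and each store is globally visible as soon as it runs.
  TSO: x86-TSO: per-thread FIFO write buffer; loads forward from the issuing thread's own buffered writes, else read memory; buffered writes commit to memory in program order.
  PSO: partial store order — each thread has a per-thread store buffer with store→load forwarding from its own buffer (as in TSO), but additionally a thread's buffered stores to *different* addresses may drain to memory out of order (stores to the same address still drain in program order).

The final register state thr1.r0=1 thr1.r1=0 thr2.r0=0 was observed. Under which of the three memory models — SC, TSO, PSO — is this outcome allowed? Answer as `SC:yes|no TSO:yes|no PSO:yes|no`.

SC:no TSO:yes PSO:yes

outcome vector order: (thr1.r0,thr1.r1,thr2.r0)
[SC] allowed = {0/0/0, 0/0/1, 0/1/0, 0/1/1, 0/2/0, 0/2/1, 1/0/1, 1/1/0, 1/1/1, 1/2/0, 1/2/1}
[TSO] allowed = {0/0/0, 0/0/1, 0/1/0, 0/1/1, 0/2/0, 0/2/1, 1/0/0, 1/0/1, 1/1/0, 1/1/1, 1/2/0, 1/2/1}
[PSO] allowed = {0/0/0, 0/0/1, 0/1/0, 0/1/1, 0/2/0, 0/2/1, 1/0/0, 1/0/1, 1/1/0, 1/1/1, 1/2/0, 1/2/1}
target 1/0/0 ∈ {TSO,PSO}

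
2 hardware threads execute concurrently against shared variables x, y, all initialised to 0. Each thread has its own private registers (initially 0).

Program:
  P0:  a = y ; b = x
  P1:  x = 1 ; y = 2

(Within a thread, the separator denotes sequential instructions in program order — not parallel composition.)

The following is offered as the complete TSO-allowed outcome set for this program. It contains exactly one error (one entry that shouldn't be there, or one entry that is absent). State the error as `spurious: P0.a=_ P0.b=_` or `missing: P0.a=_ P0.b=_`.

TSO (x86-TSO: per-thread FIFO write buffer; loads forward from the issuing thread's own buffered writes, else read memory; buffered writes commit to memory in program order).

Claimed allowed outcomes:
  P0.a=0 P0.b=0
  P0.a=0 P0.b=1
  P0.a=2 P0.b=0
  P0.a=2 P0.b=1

outcome vector order: (P0.a,P0.b)
[TSO] allowed = {(0,0), (0,1), (2,1)}
claimed∖TSO = {(2,0)}

spurious: P0.a=2 P0.b=0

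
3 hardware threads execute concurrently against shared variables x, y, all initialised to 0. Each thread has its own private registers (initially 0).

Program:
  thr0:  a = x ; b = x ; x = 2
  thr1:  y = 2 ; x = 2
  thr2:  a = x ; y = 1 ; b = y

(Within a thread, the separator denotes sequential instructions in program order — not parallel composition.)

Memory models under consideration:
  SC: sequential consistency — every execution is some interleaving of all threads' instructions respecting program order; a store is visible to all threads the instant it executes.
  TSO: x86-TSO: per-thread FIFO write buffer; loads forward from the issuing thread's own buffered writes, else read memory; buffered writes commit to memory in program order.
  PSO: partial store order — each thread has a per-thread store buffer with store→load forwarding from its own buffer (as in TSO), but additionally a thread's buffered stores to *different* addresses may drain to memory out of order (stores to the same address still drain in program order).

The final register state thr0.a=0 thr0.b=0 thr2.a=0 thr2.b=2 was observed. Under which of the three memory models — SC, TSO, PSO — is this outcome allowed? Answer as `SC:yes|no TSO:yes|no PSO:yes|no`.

outcome vector order: (thr0.a,thr0.b,thr2.a,thr2.b)
under SC → 0/0/0/1 0/0/0/2 0/0/2/1 0/0/2/2 0/2/0/1 0/2/0/2 0/2/2/1 2/2/0/1 2/2/0/2 2/2/2/1
under TSO → 0/0/0/1 0/0/0/2 0/0/2/1 0/0/2/2 0/2/0/1 0/2/0/2 0/2/2/1 2/2/0/1 2/2/0/2 2/2/2/1
under PSO → 0/0/0/1 0/0/0/2 0/0/2/1 0/0/2/2 0/2/0/1 0/2/0/2 0/2/2/1 0/2/2/2 2/2/0/1 2/2/0/2 2/2/2/1 2/2/2/2
target 0/0/0/2 ∈ {SC,TSO,PSO}

SC:yes TSO:yes PSO:yes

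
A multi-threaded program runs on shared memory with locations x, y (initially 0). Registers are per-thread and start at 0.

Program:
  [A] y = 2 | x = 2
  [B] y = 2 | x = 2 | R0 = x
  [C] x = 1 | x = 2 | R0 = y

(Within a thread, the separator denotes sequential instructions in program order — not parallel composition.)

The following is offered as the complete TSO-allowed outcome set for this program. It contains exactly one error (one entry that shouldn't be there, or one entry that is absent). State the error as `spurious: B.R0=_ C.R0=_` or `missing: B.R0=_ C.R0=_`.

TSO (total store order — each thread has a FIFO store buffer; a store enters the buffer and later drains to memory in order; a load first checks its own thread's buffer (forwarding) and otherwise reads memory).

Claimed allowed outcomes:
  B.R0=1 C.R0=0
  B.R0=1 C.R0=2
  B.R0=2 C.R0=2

missing: B.R0=2 C.R0=0

outcome vector order: (B.R0,C.R0)
under TSO → <1 0>; <1 2>; <2 0>; <2 2>
TSO∖claimed = {<2 0>}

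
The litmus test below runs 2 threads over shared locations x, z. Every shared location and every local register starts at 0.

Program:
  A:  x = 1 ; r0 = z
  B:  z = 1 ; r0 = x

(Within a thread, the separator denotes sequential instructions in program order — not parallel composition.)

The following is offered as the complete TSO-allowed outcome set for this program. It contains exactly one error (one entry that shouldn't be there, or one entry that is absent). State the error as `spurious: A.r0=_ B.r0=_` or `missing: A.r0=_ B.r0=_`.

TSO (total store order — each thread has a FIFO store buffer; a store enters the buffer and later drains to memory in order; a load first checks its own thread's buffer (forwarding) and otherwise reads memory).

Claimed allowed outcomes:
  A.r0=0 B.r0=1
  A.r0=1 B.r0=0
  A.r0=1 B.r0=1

outcome vector order: (A.r0,B.r0)
TSO (4): 00 01 10 11
TSO∖claimed = {00}

missing: A.r0=0 B.r0=0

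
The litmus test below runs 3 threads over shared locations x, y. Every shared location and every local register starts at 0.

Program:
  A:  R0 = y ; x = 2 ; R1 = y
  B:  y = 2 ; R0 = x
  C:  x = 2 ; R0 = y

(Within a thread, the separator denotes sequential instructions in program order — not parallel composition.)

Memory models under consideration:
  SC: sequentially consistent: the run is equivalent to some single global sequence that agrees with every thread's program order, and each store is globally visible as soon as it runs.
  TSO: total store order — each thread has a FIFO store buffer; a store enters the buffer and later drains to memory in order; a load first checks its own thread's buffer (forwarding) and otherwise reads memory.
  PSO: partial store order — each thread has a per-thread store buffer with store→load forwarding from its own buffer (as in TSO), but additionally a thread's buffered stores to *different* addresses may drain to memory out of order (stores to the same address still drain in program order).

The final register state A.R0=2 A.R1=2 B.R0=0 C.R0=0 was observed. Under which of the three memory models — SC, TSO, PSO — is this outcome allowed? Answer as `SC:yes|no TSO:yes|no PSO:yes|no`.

outcome vector order: (A.R0,A.R1,B.R0,C.R0)
SC: 8 outcomes — {0/0/2/0; 0/0/2/2; 0/2/0/2; 0/2/2/0; 0/2/2/2; 2/2/0/2; 2/2/2/0; 2/2/2/2}
TSO: 12 outcomes — {0/0/0/0; 0/0/0/2; 0/0/2/0; 0/0/2/2; 0/2/0/0; 0/2/0/2; 0/2/2/0; 0/2/2/2; 2/2/0/0; 2/2/0/2; 2/2/2/0; 2/2/2/2}
PSO: 12 outcomes — {0/0/0/0; 0/0/0/2; 0/0/2/0; 0/0/2/2; 0/2/0/0; 0/2/0/2; 0/2/2/0; 0/2/2/2; 2/2/0/0; 2/2/0/2; 2/2/2/0; 2/2/2/2}
target 2/2/0/0 ∈ {TSO,PSO}

SC:no TSO:yes PSO:yes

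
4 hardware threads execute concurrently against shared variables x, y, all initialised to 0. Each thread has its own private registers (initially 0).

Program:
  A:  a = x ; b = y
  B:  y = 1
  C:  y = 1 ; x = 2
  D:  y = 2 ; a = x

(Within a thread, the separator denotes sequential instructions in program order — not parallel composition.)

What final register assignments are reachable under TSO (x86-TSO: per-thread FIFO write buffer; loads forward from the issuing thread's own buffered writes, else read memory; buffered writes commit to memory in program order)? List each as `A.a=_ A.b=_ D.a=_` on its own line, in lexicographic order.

A.a=0 A.b=0 D.a=0
A.a=0 A.b=0 D.a=2
A.a=0 A.b=1 D.a=0
A.a=0 A.b=1 D.a=2
A.a=0 A.b=2 D.a=0
A.a=0 A.b=2 D.a=2
A.a=2 A.b=1 D.a=0
A.a=2 A.b=1 D.a=2
A.a=2 A.b=2 D.a=0
A.a=2 A.b=2 D.a=2

outcome vector order: (A.a,A.b,D.a)
|TSO outcomes| = 10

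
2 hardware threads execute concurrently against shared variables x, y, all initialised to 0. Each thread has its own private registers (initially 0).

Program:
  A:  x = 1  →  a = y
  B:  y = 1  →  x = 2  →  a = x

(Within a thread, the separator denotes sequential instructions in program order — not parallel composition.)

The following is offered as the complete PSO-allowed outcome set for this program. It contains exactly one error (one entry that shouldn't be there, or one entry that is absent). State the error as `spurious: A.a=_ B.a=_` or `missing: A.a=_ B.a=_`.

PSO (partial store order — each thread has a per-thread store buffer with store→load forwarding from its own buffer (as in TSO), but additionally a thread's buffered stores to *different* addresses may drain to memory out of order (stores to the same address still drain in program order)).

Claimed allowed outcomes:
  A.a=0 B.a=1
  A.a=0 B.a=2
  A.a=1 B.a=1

outcome vector order: (A.a,B.a)
PSO (4): (0,1) (0,2) (1,1) (1,2)
PSO∖claimed = {(1,2)}

missing: A.a=1 B.a=2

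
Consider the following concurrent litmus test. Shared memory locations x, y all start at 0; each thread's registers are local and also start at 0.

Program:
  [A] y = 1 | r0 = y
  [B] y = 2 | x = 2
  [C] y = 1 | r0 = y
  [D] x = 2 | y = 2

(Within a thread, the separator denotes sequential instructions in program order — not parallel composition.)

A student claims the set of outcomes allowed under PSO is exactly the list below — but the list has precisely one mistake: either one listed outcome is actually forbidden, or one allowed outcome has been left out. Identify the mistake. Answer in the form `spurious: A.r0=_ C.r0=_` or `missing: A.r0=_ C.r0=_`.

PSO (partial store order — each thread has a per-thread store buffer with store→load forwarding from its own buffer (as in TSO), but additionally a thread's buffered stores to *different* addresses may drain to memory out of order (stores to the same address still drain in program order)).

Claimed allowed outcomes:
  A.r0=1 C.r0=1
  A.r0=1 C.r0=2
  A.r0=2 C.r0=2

outcome vector order: (A.r0,C.r0)
PSO (4): 1/1, 1/2, 2/1, 2/2
PSO∖claimed = {2/1}

missing: A.r0=2 C.r0=1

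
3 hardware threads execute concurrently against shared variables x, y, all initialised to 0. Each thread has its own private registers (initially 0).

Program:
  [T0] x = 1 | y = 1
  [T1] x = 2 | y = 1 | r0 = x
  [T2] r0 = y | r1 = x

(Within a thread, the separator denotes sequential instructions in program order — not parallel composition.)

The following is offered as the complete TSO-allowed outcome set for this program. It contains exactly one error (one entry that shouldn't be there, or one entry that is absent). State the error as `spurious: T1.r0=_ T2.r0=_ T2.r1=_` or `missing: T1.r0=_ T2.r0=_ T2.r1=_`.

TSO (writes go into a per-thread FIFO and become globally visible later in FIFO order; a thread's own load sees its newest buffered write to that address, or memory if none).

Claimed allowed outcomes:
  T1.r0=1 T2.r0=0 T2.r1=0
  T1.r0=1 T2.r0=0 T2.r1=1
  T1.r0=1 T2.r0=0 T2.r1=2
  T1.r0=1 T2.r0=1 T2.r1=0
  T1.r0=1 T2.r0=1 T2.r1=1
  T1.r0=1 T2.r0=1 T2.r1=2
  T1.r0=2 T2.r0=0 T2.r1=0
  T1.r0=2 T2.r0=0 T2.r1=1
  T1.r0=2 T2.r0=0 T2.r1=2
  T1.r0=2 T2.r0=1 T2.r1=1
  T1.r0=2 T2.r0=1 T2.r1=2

outcome vector order: (T1.r0,T2.r0,T2.r1)
TSO: 10 outcomes — {<1 0 0>, <1 0 1>, <1 0 2>, <1 1 1>, <1 1 2>, <2 0 0>, <2 0 1>, <2 0 2>, <2 1 1>, <2 1 2>}
claimed∖TSO = {<1 1 0>}

spurious: T1.r0=1 T2.r0=1 T2.r1=0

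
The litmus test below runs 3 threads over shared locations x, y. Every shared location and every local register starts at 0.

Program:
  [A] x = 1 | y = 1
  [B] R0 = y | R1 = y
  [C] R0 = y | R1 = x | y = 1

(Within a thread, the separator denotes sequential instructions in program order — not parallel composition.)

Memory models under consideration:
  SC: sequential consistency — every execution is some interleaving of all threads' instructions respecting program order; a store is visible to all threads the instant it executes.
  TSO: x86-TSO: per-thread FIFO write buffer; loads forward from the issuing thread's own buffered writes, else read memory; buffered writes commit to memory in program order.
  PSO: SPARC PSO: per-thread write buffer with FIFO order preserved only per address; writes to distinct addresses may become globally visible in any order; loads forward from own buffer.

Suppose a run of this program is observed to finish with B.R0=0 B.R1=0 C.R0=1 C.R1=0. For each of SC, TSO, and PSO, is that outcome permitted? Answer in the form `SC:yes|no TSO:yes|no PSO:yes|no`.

outcome vector order: (B.R0,B.R1,C.R0,C.R1)
[SC] allowed = {(0,0,0,0) (0,0,0,1) (0,0,1,1) (0,1,0,0) (0,1,0,1) (0,1,1,1) (1,1,0,0) (1,1,0,1) (1,1,1,1)}
[TSO] allowed = {(0,0,0,0) (0,0,0,1) (0,0,1,1) (0,1,0,0) (0,1,0,1) (0,1,1,1) (1,1,0,0) (1,1,0,1) (1,1,1,1)}
[PSO] allowed = {(0,0,0,0) (0,0,0,1) (0,0,1,0) (0,0,1,1) (0,1,0,0) (0,1,0,1) (0,1,1,0) (0,1,1,1) (1,1,0,0) (1,1,0,1) (1,1,1,0) (1,1,1,1)}
target (0,0,1,0) ∈ {PSO}

SC:no TSO:no PSO:yes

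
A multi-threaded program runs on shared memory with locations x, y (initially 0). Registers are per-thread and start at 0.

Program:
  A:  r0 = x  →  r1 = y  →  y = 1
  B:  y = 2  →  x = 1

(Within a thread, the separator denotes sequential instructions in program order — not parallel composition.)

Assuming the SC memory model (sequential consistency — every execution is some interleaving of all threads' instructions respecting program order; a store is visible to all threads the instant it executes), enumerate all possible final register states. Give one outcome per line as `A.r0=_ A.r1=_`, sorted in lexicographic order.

A.r0=0 A.r1=0
A.r0=0 A.r1=2
A.r0=1 A.r1=2

outcome vector order: (A.r0,A.r1)
|SC outcomes| = 3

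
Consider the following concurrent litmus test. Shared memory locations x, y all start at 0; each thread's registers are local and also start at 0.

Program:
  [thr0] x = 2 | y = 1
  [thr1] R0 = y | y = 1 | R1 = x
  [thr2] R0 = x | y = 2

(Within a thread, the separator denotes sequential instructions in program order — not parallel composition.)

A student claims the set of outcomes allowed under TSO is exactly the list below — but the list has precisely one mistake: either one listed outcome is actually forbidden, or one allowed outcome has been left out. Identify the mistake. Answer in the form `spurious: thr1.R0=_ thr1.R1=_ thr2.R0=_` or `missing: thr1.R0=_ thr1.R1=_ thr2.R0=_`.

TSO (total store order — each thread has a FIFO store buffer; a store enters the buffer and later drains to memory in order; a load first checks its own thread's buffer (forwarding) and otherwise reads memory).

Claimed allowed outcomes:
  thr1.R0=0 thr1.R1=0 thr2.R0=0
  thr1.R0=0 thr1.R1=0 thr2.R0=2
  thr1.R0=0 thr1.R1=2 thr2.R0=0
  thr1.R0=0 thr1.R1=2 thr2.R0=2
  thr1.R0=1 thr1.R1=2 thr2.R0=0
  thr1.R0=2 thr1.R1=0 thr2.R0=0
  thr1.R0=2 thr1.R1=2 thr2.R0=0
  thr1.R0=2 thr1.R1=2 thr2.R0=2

outcome vector order: (thr1.R0,thr1.R1,thr2.R0)
TSO: 9 outcomes — {000 002 020 022 120 122 200 220 222}
TSO∖claimed = {122}

missing: thr1.R0=1 thr1.R1=2 thr2.R0=2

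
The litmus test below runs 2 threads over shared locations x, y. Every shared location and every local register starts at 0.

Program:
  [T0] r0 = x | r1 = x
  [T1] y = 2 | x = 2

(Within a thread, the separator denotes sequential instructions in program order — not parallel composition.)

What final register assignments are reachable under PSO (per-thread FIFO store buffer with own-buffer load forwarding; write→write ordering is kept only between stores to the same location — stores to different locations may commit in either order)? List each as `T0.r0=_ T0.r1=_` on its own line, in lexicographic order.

outcome vector order: (T0.r0,T0.r1)
|PSO outcomes| = 3

T0.r0=0 T0.r1=0
T0.r0=0 T0.r1=2
T0.r0=2 T0.r1=2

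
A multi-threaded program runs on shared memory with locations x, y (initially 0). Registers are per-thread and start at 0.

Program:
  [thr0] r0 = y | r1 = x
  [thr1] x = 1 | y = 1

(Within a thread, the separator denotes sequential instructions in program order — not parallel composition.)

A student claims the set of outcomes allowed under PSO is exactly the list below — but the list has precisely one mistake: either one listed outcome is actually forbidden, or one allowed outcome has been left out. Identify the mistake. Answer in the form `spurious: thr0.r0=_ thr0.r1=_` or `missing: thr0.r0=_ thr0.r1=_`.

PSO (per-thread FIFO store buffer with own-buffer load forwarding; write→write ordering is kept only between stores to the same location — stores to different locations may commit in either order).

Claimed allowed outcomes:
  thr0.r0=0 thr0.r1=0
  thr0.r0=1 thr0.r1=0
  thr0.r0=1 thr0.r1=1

missing: thr0.r0=0 thr0.r1=1

outcome vector order: (thr0.r0,thr0.r1)
under PSO → <0 0> <0 1> <1 0> <1 1>
PSO∖claimed = {<0 1>}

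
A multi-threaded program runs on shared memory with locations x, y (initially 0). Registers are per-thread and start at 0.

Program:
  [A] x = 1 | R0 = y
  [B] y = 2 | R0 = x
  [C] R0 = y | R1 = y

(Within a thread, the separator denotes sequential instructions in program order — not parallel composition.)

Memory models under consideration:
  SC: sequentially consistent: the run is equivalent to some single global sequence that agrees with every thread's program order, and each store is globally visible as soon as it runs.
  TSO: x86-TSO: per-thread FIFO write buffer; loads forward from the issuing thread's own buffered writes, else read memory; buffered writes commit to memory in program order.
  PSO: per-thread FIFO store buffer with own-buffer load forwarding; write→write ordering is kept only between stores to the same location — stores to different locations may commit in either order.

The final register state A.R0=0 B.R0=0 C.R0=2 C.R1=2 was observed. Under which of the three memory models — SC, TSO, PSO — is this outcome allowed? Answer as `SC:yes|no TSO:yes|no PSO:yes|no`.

SC:no TSO:yes PSO:yes

outcome vector order: (A.R0,B.R0,C.R0,C.R1)
SC: 9 outcomes — {0/1/0/0 0/1/0/2 0/1/2/2 2/0/0/0 2/0/0/2 2/0/2/2 2/1/0/0 2/1/0/2 2/1/2/2}
TSO: 12 outcomes — {0/0/0/0 0/0/0/2 0/0/2/2 0/1/0/0 0/1/0/2 0/1/2/2 2/0/0/0 2/0/0/2 2/0/2/2 2/1/0/0 2/1/0/2 2/1/2/2}
PSO: 12 outcomes — {0/0/0/0 0/0/0/2 0/0/2/2 0/1/0/0 0/1/0/2 0/1/2/2 2/0/0/0 2/0/0/2 2/0/2/2 2/1/0/0 2/1/0/2 2/1/2/2}
target 0/0/2/2 ∈ {TSO,PSO}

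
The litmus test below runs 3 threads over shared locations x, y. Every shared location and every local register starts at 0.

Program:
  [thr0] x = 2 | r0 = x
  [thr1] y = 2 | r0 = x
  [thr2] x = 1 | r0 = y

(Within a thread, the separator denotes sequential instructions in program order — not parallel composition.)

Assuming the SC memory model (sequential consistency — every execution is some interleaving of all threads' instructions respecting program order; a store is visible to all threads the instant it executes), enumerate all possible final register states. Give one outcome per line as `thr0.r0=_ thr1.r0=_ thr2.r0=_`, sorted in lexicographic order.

thr0.r0=1 thr1.r0=0 thr2.r0=2
thr0.r0=1 thr1.r0=1 thr2.r0=0
thr0.r0=1 thr1.r0=1 thr2.r0=2
thr0.r0=1 thr1.r0=2 thr2.r0=2
thr0.r0=2 thr1.r0=0 thr2.r0=2
thr0.r0=2 thr1.r0=1 thr2.r0=0
thr0.r0=2 thr1.r0=1 thr2.r0=2
thr0.r0=2 thr1.r0=2 thr2.r0=0
thr0.r0=2 thr1.r0=2 thr2.r0=2

outcome vector order: (thr0.r0,thr1.r0,thr2.r0)
|SC outcomes| = 9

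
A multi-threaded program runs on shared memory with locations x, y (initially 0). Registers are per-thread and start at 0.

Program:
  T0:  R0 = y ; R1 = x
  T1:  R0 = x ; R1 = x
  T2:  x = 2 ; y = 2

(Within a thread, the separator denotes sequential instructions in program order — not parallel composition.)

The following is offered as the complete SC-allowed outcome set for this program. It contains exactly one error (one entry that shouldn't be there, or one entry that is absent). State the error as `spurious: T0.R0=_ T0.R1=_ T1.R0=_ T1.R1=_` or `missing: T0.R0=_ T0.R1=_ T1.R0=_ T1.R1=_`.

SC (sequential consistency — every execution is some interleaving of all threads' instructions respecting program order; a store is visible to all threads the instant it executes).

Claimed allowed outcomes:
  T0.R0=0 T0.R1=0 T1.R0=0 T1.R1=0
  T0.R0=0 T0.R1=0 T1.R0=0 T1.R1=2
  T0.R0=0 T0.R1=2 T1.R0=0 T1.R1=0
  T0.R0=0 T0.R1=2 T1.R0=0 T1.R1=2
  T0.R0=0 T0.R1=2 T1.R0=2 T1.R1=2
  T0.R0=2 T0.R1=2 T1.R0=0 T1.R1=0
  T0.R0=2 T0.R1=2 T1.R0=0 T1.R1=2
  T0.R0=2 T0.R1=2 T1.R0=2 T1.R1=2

outcome vector order: (T0.R0,T0.R1,T1.R0,T1.R1)
SC: 9 outcomes — {0/0/0/0, 0/0/0/2, 0/0/2/2, 0/2/0/0, 0/2/0/2, 0/2/2/2, 2/2/0/0, 2/2/0/2, 2/2/2/2}
SC∖claimed = {0/0/2/2}

missing: T0.R0=0 T0.R1=0 T1.R0=2 T1.R1=2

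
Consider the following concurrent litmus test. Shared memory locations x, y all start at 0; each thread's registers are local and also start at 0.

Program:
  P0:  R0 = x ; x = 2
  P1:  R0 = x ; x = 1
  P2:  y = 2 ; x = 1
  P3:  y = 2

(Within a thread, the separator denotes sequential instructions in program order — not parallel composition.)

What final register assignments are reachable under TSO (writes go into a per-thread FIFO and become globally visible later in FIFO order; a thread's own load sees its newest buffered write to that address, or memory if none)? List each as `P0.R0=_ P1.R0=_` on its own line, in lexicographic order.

outcome vector order: (P0.R0,P1.R0)
|TSO outcomes| = 6

P0.R0=0 P1.R0=0
P0.R0=0 P1.R0=1
P0.R0=0 P1.R0=2
P0.R0=1 P1.R0=0
P0.R0=1 P1.R0=1
P0.R0=1 P1.R0=2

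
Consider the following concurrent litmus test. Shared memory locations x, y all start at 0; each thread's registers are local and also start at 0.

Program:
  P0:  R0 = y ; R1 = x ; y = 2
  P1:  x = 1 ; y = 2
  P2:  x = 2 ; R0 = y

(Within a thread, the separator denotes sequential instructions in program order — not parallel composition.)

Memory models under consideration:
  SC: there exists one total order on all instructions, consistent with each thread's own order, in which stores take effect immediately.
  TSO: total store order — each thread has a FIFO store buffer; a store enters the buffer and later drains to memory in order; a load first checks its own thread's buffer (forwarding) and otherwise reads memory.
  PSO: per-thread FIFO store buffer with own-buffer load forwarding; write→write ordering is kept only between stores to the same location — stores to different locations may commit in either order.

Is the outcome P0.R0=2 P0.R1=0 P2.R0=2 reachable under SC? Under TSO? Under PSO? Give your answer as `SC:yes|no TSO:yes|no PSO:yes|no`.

SC:no TSO:no PSO:yes

outcome vector order: (P0.R0,P0.R1,P2.R0)
SC (10): <0 0 0>, <0 0 2>, <0 1 0>, <0 1 2>, <0 2 0>, <0 2 2>, <2 1 0>, <2 1 2>, <2 2 0>, <2 2 2>
TSO (10): <0 0 0>, <0 0 2>, <0 1 0>, <0 1 2>, <0 2 0>, <0 2 2>, <2 1 0>, <2 1 2>, <2 2 0>, <2 2 2>
PSO (12): <0 0 0>, <0 0 2>, <0 1 0>, <0 1 2>, <0 2 0>, <0 2 2>, <2 0 0>, <2 0 2>, <2 1 0>, <2 1 2>, <2 2 0>, <2 2 2>
target <2 0 2> ∈ {PSO}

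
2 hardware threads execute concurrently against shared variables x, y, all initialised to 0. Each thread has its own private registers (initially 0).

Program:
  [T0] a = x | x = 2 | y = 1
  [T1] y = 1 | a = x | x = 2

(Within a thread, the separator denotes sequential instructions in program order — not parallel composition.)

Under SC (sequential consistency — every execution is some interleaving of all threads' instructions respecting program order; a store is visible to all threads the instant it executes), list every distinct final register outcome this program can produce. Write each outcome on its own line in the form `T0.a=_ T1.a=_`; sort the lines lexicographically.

outcome vector order: (T0.a,T1.a)
|SC outcomes| = 3

T0.a=0 T1.a=0
T0.a=0 T1.a=2
T0.a=2 T1.a=0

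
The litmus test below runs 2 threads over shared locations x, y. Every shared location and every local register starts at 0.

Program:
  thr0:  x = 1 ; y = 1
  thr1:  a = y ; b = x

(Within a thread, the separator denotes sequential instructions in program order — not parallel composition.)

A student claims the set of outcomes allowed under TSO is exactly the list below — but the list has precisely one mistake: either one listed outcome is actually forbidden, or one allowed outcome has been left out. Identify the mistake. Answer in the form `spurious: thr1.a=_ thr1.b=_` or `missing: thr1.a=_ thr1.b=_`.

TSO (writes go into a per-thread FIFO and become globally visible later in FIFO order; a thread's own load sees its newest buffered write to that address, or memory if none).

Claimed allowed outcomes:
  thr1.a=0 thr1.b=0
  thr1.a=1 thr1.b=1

missing: thr1.a=0 thr1.b=1

outcome vector order: (thr1.a,thr1.b)
[TSO] allowed = {00, 01, 11}
TSO∖claimed = {01}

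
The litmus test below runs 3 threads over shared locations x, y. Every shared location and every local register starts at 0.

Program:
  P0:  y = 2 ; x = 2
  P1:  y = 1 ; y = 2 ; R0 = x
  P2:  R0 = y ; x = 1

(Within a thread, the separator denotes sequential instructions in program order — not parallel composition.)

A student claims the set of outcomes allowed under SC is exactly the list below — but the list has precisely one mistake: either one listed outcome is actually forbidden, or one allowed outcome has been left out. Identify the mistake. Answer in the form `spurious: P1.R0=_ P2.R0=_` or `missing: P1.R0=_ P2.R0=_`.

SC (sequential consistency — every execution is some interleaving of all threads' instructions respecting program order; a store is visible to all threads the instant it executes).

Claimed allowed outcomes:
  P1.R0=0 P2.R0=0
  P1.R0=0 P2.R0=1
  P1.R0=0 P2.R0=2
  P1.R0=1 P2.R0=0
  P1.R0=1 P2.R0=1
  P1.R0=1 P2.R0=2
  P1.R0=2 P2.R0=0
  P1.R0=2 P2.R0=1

outcome vector order: (P1.R0,P2.R0)
under SC → (0,0) (0,1) (0,2) (1,0) (1,1) (1,2) (2,0) (2,1) (2,2)
SC∖claimed = {(2,2)}

missing: P1.R0=2 P2.R0=2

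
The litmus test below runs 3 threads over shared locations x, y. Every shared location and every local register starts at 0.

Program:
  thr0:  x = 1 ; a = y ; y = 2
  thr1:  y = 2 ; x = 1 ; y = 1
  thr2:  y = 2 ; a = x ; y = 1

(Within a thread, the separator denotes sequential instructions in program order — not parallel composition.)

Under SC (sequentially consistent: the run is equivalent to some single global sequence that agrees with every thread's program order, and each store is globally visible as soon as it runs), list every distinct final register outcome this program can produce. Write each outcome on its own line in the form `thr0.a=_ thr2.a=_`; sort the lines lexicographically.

thr0.a=0 thr2.a=1
thr0.a=1 thr2.a=0
thr0.a=1 thr2.a=1
thr0.a=2 thr2.a=0
thr0.a=2 thr2.a=1

outcome vector order: (thr0.a,thr2.a)
|SC outcomes| = 5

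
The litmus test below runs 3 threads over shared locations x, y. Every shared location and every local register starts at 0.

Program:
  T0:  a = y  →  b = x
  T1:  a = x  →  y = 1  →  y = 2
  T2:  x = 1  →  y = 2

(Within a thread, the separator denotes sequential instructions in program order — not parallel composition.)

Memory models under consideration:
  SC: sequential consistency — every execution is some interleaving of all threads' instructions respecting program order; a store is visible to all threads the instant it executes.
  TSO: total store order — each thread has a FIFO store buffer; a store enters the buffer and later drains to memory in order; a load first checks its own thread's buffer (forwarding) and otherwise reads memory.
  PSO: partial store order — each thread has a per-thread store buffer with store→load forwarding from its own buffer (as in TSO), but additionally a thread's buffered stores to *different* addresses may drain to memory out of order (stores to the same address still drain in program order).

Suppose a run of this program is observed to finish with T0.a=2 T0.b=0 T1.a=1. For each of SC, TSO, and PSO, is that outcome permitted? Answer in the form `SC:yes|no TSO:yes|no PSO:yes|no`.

SC:no TSO:no PSO:yes

outcome vector order: (T0.a,T0.b,T1.a)
[SC] allowed = {(0,0,0), (0,0,1), (0,1,0), (0,1,1), (1,0,0), (1,1,0), (1,1,1), (2,0,0), (2,1,0), (2,1,1)}
[TSO] allowed = {(0,0,0), (0,0,1), (0,1,0), (0,1,1), (1,0,0), (1,1,0), (1,1,1), (2,0,0), (2,1,0), (2,1,1)}
[PSO] allowed = {(0,0,0), (0,0,1), (0,1,0), (0,1,1), (1,0,0), (1,1,0), (1,1,1), (2,0,0), (2,0,1), (2,1,0), (2,1,1)}
target (2,0,1) ∈ {PSO}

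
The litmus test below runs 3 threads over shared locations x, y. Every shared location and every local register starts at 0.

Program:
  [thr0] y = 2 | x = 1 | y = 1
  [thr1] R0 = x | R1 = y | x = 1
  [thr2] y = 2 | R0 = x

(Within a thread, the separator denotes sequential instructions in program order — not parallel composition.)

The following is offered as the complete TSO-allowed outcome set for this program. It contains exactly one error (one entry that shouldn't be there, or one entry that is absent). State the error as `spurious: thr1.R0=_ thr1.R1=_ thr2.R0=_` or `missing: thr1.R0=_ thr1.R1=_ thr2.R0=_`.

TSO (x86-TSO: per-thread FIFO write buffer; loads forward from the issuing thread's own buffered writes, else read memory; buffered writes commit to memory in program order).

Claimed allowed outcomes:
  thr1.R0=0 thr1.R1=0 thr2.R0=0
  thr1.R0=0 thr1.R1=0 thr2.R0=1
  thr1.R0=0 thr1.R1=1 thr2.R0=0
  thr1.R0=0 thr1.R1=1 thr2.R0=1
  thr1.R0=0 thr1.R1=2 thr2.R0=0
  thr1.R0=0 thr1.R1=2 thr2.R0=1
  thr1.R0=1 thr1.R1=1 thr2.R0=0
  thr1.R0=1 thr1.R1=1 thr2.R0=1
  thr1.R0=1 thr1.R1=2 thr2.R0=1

outcome vector order: (thr1.R0,thr1.R1,thr2.R0)
[TSO] allowed = {0/0/0 0/0/1 0/1/0 0/1/1 0/2/0 0/2/1 1/1/0 1/1/1 1/2/0 1/2/1}
TSO∖claimed = {1/2/0}

missing: thr1.R0=1 thr1.R1=2 thr2.R0=0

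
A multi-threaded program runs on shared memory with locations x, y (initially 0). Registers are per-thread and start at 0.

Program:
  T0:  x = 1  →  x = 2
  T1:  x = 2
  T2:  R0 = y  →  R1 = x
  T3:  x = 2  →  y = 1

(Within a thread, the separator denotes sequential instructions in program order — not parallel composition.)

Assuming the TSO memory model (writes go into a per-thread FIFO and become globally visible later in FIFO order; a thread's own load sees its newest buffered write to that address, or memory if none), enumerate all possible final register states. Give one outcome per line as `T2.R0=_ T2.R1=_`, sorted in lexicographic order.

outcome vector order: (T2.R0,T2.R1)
|TSO outcomes| = 5

T2.R0=0 T2.R1=0
T2.R0=0 T2.R1=1
T2.R0=0 T2.R1=2
T2.R0=1 T2.R1=1
T2.R0=1 T2.R1=2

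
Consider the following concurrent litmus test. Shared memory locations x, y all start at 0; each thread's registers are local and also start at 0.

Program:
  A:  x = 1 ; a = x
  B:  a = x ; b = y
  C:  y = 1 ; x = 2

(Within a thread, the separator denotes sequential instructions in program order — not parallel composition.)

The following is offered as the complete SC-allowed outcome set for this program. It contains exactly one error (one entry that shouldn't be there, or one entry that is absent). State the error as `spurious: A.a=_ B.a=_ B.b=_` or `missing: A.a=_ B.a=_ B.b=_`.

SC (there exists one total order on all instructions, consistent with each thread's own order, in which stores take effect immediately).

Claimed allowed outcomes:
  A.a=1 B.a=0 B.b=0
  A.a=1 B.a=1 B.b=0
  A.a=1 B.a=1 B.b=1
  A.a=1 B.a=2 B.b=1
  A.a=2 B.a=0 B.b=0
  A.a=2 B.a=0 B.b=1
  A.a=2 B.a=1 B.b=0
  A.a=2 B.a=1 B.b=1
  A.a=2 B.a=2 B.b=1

outcome vector order: (A.a,B.a,B.b)
under SC → <1 0 0>; <1 0 1>; <1 1 0>; <1 1 1>; <1 2 1>; <2 0 0>; <2 0 1>; <2 1 0>; <2 1 1>; <2 2 1>
SC∖claimed = {<1 0 1>}

missing: A.a=1 B.a=0 B.b=1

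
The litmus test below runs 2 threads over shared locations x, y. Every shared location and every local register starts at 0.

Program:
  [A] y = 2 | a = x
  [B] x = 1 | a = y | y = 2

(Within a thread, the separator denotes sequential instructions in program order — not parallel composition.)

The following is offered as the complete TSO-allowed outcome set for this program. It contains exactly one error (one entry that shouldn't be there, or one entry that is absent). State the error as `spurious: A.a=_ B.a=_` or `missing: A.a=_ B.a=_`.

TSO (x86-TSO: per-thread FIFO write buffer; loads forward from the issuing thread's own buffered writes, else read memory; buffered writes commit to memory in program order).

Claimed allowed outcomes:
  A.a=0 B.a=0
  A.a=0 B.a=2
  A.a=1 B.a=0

outcome vector order: (A.a,B.a)
TSO (4): 0/0; 0/2; 1/0; 1/2
TSO∖claimed = {1/2}

missing: A.a=1 B.a=2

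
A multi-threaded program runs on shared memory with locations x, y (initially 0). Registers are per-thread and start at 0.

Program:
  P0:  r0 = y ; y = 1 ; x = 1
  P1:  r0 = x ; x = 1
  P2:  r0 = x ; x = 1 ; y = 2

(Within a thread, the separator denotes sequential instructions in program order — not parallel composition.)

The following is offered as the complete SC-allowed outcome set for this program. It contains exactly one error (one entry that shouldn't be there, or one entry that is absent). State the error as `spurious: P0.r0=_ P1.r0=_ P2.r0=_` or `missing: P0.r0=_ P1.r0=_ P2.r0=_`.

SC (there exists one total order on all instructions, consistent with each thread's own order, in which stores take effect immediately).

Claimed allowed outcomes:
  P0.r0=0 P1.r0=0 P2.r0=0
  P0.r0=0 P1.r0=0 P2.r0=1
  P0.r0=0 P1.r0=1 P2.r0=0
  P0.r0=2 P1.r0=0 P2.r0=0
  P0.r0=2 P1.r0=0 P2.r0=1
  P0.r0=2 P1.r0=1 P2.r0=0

missing: P0.r0=0 P1.r0=1 P2.r0=1

outcome vector order: (P0.r0,P1.r0,P2.r0)
SC: 7 outcomes — {000, 001, 010, 011, 200, 201, 210}
SC∖claimed = {011}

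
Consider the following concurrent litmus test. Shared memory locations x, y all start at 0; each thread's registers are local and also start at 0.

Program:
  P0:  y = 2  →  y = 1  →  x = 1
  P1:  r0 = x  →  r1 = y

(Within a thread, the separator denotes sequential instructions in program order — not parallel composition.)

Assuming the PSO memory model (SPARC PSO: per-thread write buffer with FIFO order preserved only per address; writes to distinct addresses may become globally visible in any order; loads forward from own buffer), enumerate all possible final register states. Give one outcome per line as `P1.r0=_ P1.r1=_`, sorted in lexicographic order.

outcome vector order: (P1.r0,P1.r1)
|PSO outcomes| = 6

P1.r0=0 P1.r1=0
P1.r0=0 P1.r1=1
P1.r0=0 P1.r1=2
P1.r0=1 P1.r1=0
P1.r0=1 P1.r1=1
P1.r0=1 P1.r1=2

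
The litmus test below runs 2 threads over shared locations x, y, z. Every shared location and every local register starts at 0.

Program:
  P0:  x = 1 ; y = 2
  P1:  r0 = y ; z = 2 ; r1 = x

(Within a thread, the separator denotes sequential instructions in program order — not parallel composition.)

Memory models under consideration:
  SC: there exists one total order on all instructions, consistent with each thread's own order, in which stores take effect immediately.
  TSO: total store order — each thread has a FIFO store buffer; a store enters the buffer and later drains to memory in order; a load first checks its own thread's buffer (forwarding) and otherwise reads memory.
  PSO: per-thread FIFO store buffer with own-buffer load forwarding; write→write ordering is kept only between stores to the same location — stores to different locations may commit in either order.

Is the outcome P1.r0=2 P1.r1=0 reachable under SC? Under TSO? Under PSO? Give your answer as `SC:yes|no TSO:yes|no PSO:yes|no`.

SC:no TSO:no PSO:yes

outcome vector order: (P1.r0,P1.r1)
[SC] allowed = {00; 01; 21}
[TSO] allowed = {00; 01; 21}
[PSO] allowed = {00; 01; 20; 21}
target 20 ∈ {PSO}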